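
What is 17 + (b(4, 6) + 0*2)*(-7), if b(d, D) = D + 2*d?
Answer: -81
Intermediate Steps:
17 + (b(4, 6) + 0*2)*(-7) = 17 + ((6 + 2*4) + 0*2)*(-7) = 17 + ((6 + 8) + 0)*(-7) = 17 + (14 + 0)*(-7) = 17 + 14*(-7) = 17 - 98 = -81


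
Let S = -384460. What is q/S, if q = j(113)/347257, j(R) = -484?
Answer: 121/33376606555 ≈ 3.6253e-9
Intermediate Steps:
q = -484/347257 ≈ -0.0013938
q/S = -484/347257/(-384460) = -484/347257*(-1/384460) = 121/33376606555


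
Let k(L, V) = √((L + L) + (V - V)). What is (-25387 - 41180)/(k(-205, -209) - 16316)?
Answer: 181017862/44368711 + 22189*I*√410/88737422 ≈ 4.0799 + 0.0050632*I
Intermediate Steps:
k(L, V) = √2*√L (k(L, V) = √(2*L + 0) = √(2*L) = √2*√L)
(-25387 - 41180)/(k(-205, -209) - 16316) = (-25387 - 41180)/(√2*√(-205) - 16316) = -66567/(√2*(I*√205) - 16316) = -66567/(I*√410 - 16316) = -66567/(-16316 + I*√410)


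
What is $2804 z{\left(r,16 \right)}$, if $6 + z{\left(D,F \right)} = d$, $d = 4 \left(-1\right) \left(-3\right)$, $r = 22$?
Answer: $16824$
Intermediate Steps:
$d = 12$ ($d = \left(-4\right) \left(-3\right) = 12$)
$z{\left(D,F \right)} = 6$ ($z{\left(D,F \right)} = -6 + 12 = 6$)
$2804 z{\left(r,16 \right)} = 2804 \cdot 6 = 16824$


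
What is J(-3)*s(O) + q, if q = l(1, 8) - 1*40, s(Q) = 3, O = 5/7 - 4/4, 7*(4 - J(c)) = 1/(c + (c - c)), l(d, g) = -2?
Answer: -209/7 ≈ -29.857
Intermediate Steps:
J(c) = 4 - 1/(7*c) (J(c) = 4 - 1/(7*(c + (c - c))) = 4 - 1/(7*(c + 0)) = 4 - 1/(7*c))
O = -2/7 (O = 5*(⅐) - 4*¼ = 5/7 - 1 = -2/7 ≈ -0.28571)
q = -42 (q = -2 - 1*40 = -2 - 40 = -42)
J(-3)*s(O) + q = (4 - ⅐/(-3))*3 - 42 = (4 - ⅐*(-⅓))*3 - 42 = (4 + 1/21)*3 - 42 = (85/21)*3 - 42 = 85/7 - 42 = -209/7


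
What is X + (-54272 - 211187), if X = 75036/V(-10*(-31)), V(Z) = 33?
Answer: -2895037/11 ≈ -2.6319e+5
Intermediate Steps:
X = 25012/11 (X = 75036/33 = 75036*(1/33) = 25012/11 ≈ 2273.8)
X + (-54272 - 211187) = 25012/11 + (-54272 - 211187) = 25012/11 - 265459 = -2895037/11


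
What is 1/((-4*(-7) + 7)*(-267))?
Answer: -1/9345 ≈ -0.00010701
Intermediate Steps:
1/((-4*(-7) + 7)*(-267)) = 1/((28 + 7)*(-267)) = 1/(35*(-267)) = 1/(-9345) = -1/9345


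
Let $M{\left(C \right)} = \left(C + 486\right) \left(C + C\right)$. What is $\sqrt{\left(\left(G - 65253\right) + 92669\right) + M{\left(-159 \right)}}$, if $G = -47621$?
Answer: $3 i \sqrt{13799} \approx 352.41 i$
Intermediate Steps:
$M{\left(C \right)} = 2 C \left(486 + C\right)$ ($M{\left(C \right)} = \left(486 + C\right) 2 C = 2 C \left(486 + C\right)$)
$\sqrt{\left(\left(G - 65253\right) + 92669\right) + M{\left(-159 \right)}} = \sqrt{\left(\left(-47621 - 65253\right) + 92669\right) + 2 \left(-159\right) \left(486 - 159\right)} = \sqrt{\left(-112874 + 92669\right) + 2 \left(-159\right) 327} = \sqrt{-20205 - 103986} = \sqrt{-124191} = 3 i \sqrt{13799}$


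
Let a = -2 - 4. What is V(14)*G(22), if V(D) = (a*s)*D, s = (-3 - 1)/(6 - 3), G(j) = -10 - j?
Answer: -3584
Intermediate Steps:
s = -4/3 ≈ -1.3333
a = -6
V(D) = 8*D (V(D) = (-6*(-4/3))*D = 8*D)
V(14)*G(22) = (8*14)*(-10 - 1*22) = 112*(-10 - 22) = 112*(-32) = -3584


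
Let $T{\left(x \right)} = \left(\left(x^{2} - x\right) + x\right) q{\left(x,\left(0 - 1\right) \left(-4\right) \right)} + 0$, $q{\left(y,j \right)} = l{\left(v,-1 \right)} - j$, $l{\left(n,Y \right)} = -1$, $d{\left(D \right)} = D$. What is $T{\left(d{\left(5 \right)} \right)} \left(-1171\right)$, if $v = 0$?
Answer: $146375$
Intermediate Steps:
$q{\left(y,j \right)} = -1 - j$
$T{\left(x \right)} = - 5 x^{2}$ ($T{\left(x \right)} = \left(\left(x^{2} - x\right) + x\right) \left(-1 - \left(0 - 1\right) \left(-4\right)\right) + 0 = x^{2} \left(-1 - \left(-1\right) \left(-4\right)\right) + 0 = x^{2} \left(-1 - 4\right) + 0 = x^{2} \left(-5\right) + 0 = - 5 x^{2} + 0 = - 5 x^{2}$)
$T{\left(d{\left(5 \right)} \right)} \left(-1171\right) = - 5 \cdot 5^{2} \left(-1171\right) = \left(-5\right) 25 \left(-1171\right) = \left(-125\right) \left(-1171\right) = 146375$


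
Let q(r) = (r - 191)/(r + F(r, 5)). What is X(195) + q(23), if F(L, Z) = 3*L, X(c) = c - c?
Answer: -42/23 ≈ -1.8261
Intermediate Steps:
X(c) = 0
q(r) = (-191 + r)/(4*r) (q(r) = (r - 191)/(r + 3*r) = (-191 + r)/((4*r)) = (-191 + r)*(1/(4*r)) = (-191 + r)/(4*r))
X(195) + q(23) = 0 + (¼)*(-191 + 23)/23 = 0 + (¼)*(1/23)*(-168) = 0 - 42/23 = -42/23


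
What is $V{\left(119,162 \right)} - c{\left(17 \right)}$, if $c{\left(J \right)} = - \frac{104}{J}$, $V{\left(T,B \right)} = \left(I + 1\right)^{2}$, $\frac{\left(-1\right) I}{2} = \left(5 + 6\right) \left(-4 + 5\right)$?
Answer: $\frac{7601}{17} \approx 447.12$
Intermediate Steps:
$I = -22$ ($I = - 2 \left(5 + 6\right) \left(-4 + 5\right) = - 2 \cdot 11 \cdot 1 = \left(-2\right) 11 = -22$)
$V{\left(T,B \right)} = 441$ ($V{\left(T,B \right)} = \left(-22 + 1\right)^{2} = \left(-21\right)^{2} = 441$)
$V{\left(119,162 \right)} - c{\left(17 \right)} = 441 - - \frac{104}{17} = 441 + \frac{104}{17} = \frac{7601}{17}$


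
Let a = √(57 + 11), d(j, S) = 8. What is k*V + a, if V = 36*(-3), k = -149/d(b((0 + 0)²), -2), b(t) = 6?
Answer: 4023/2 + 2*√17 ≈ 2019.7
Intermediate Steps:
k = -149/8 ≈ -18.625
a = 2*√17 (a = √68 = 2*√17 ≈ 8.2462)
V = -108
k*V + a = -149/8*(-108) + 2*√17 = 4023/2 + 2*√17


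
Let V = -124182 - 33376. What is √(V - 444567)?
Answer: 5*I*√24085 ≈ 775.97*I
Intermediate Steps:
V = -157558
√(V - 444567) = √(-157558 - 444567) = √(-602125) = 5*I*√24085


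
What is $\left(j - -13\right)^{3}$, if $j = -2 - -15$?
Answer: $17576$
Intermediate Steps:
$j = 13$ ($j = -2 + 15 = 13$)
$\left(j - -13\right)^{3} = \left(13 - -13\right)^{3} = \left(13 + 13\right)^{3} = 26^{3} = 17576$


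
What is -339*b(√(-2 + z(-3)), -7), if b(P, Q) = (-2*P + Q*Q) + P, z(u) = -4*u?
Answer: -16611 + 339*√10 ≈ -15539.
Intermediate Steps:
b(P, Q) = Q² - P (b(P, Q) = (-2*P + Q²) + P = (Q² - 2*P) + P = Q² - P)
-339*b(√(-2 + z(-3)), -7) = -339*((-7)² - √(-2 - 4*(-3))) = -339*(49 - √(-2 + 12)) = -339*(49 - √10) = -16611 + 339*√10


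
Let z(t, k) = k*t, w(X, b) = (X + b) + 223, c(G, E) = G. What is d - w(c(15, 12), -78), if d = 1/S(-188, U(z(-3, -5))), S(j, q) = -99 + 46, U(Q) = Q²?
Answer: -8481/53 ≈ -160.02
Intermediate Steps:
w(X, b) = 223 + X + b
S(j, q) = -53
d = -1/53 (d = 1/(-53) = -1/53 ≈ -0.018868)
d - w(c(15, 12), -78) = -1/53 - (223 + 15 - 78) = -1/53 - 1*160 = -1/53 - 160 = -8481/53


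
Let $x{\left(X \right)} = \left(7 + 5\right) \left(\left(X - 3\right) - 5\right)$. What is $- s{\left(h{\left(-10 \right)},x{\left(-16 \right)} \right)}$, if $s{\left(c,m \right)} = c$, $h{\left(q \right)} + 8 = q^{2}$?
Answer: $-92$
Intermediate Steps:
$h{\left(q \right)} = -8 + q^{2}$
$x{\left(X \right)} = -96 + 12 X$ ($x{\left(X \right)} = 12 \left(\left(X - 3\right) - 5\right) = 12 \left(\left(-3 + X\right) - 5\right) = 12 \left(-8 + X\right) = -96 + 12 X$)
$- s{\left(h{\left(-10 \right)},x{\left(-16 \right)} \right)} = - (-8 + \left(-10\right)^{2}) = - (-8 + 100) = \left(-1\right) 92 = -92$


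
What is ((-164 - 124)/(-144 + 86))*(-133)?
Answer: -19152/29 ≈ -660.41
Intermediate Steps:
((-164 - 124)/(-144 + 86))*(-133) = -288/(-58)*(-133) = -288*(-1/58)*(-133) = (144/29)*(-133) = -19152/29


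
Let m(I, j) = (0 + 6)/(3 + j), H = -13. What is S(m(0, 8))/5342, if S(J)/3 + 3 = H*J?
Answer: -333/58762 ≈ -0.0056669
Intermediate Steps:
m(I, j) = 6/(3 + j)
S(J) = -9 - 39*J (S(J) = -9 + 3*(-13*J) = -9 - 39*J)
S(m(0, 8))/5342 = (-9 - 234/(3 + 8))/5342 = (-9 - 234/11)*(1/5342) = -333/11*1/5342 = -333/58762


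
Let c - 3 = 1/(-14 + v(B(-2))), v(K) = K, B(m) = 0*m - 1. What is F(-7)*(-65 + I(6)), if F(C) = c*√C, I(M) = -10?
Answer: -220*I*√7 ≈ -582.07*I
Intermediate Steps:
B(m) = -1 (B(m) = 0 - 1 = -1)
c = 44/15 (c = 3 + 1/(-14 - 1) = 3 + 1/(-15) = 3 - 1/15 = 44/15 ≈ 2.9333)
F(C) = 44*√C/15
F(-7)*(-65 + I(6)) = (44*√(-7)/15)*(-65 - 10) = (44*(I*√7)/15)*(-75) = (44*I*√7/15)*(-75) = -220*I*√7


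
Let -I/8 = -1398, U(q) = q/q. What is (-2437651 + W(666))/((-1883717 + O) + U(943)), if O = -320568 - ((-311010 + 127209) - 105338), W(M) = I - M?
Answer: 2427133/1915145 ≈ 1.2673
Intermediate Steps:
U(q) = 1
I = 11184 (I = -8*(-1398) = 11184)
W(M) = 11184 - M
O = -31429 (O = -320568 - (-183801 - 105338) = -320568 - 1*(-289139) = -320568 + 289139 = -31429)
(-2437651 + W(666))/((-1883717 + O) + U(943)) = (-2437651 + (11184 - 1*666))/((-1883717 - 31429) + 1) = (-2437651 + (11184 - 666))/(-1915146 + 1) = (-2437651 + 10518)/(-1915145) = -2427133*(-1/1915145) = 2427133/1915145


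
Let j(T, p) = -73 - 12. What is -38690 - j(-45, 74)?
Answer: -38605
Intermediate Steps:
j(T, p) = -85
-38690 - j(-45, 74) = -38690 - 1*(-85) = -38690 + 85 = -38605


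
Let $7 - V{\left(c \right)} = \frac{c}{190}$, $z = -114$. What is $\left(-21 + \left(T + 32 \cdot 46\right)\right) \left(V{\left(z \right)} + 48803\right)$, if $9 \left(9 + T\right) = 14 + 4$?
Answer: $\frac{352412532}{5} \approx 7.0483 \cdot 10^{7}$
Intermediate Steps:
$V{\left(c \right)} = 7 - \frac{c}{190}$
$T = -7$ ($T = -9 + \frac{14 + 4}{9} = -9 + \frac{1}{9} \cdot 18 = -9 + 2 = -7$)
$\left(-21 + \left(T + 32 \cdot 46\right)\right) \left(V{\left(z \right)} + 48803\right) = \left(-21 + \left(-7 + 32 \cdot 46\right)\right) \left(\left(7 - - \frac{3}{5}\right) + 48803\right) = \left(-21 + \left(-7 + 1472\right)\right) \left(\left(7 + \frac{3}{5}\right) + 48803\right) = \left(-21 + 1465\right) \left(\frac{38}{5} + 48803\right) = 1444 \cdot \frac{244053}{5} = \frac{352412532}{5}$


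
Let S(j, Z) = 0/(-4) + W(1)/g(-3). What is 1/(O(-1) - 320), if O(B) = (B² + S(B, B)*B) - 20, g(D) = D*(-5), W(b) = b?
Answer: -15/5086 ≈ -0.0029493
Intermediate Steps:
g(D) = -5*D
S(j, Z) = 1/15 (S(j, Z) = 0/(-4) + 1/(-5*(-3)) = 0*(-¼) + 1/15 = 0 + 1*(1/15) = 0 + 1/15 = 1/15)
O(B) = -20 + B² + B/15 (O(B) = (B² + B/15) - 20 = -20 + B² + B/15)
1/(O(-1) - 320) = 1/((-20 + (-1)² + (1/15)*(-1)) - 320) = 1/((-20 + 1 - 1/15) - 320) = 1/(-286/15 - 320) = 1/(-5086/15) = -15/5086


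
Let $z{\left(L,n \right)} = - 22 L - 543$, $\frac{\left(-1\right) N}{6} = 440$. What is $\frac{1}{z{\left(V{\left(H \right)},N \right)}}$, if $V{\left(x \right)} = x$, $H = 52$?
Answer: $- \frac{1}{1687} \approx -0.00059277$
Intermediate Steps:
$N = -2640$ ($N = \left(-6\right) 440 = -2640$)
$z{\left(L,n \right)} = -543 - 22 L$
$\frac{1}{z{\left(V{\left(H \right)},N \right)}} = \frac{1}{-543 - 1144} = \frac{1}{-1687} = - \frac{1}{1687}$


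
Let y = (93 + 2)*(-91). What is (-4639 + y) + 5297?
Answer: -7987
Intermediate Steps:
y = -8645 (y = 95*(-91) = -8645)
(-4639 + y) + 5297 = (-4639 - 8645) + 5297 = -13284 + 5297 = -7987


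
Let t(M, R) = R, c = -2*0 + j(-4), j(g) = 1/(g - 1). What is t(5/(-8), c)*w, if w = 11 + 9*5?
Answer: -56/5 ≈ -11.200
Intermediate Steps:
j(g) = 1/(-1 + g)
c = -⅕ (c = -2*0 + 1/(-1 - 4) = 0 + 1/(-5) = 0 - ⅕ = -⅕ ≈ -0.20000)
w = 56 (w = 11 + 45 = 56)
t(5/(-8), c)*w = -⅕*56 = -56/5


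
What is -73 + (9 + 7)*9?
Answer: 71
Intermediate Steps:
-73 + (9 + 7)*9 = -73 + 16*9 = -73 + 144 = 71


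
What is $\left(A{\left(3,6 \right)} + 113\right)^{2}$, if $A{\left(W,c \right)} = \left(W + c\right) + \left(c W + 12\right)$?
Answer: $23104$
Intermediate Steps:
$A{\left(W,c \right)} = 12 + W + c + W c$ ($A{\left(W,c \right)} = \left(W + c\right) + \left(W c + 12\right) = \left(W + c\right) + \left(12 + W c\right) = 12 + W + c + W c$)
$\left(A{\left(3,6 \right)} + 113\right)^{2} = \left(\left(12 + 3 + 6 + 3 \cdot 6\right) + 113\right)^{2} = \left(\left(12 + 3 + 6 + 18\right) + 113\right)^{2} = \left(39 + 113\right)^{2} = 152^{2} = 23104$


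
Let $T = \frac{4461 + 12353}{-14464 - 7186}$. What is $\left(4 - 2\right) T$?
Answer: $- \frac{16814}{10825} \approx -1.5533$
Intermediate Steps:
$T = - \frac{8407}{10825}$ ($T = \frac{16814}{-21650} = 16814 \left(- \frac{1}{21650}\right) = - \frac{8407}{10825} \approx -0.77663$)
$\left(4 - 2\right) T = \left(4 - 2\right) \left(- \frac{8407}{10825}\right) = 2 \left(- \frac{8407}{10825}\right) = - \frac{16814}{10825}$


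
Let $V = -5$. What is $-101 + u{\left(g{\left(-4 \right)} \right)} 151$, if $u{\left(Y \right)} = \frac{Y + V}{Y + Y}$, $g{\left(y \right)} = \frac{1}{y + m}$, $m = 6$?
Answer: $- \frac{1561}{2} \approx -780.5$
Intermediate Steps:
$g{\left(y \right)} = \frac{1}{6 + y}$ ($g{\left(y \right)} = \frac{1}{y + 6} = \frac{1}{6 + y}$)
$u{\left(Y \right)} = \frac{-5 + Y}{2 Y}$ ($u{\left(Y \right)} = \frac{Y - 5}{Y + Y} = \frac{-5 + Y}{2 Y}$)
$-101 + u{\left(g{\left(-4 \right)} \right)} 151 = -101 + \frac{-5 + \frac{1}{6 - 4}}{2 \frac{1}{6 - 4}} \cdot 151 = -101 + \frac{-5 + \frac{1}{2}}{2 \cdot \frac{1}{2}} \cdot 151 = -101 + \frac{\frac{1}{\frac{1}{2}} \left(-5 + \frac{1}{2}\right)}{2} \cdot 151 = -101 + \frac{1}{2} \cdot 2 \left(- \frac{9}{2}\right) 151 = -101 - \frac{1359}{2} = - \frac{1561}{2}$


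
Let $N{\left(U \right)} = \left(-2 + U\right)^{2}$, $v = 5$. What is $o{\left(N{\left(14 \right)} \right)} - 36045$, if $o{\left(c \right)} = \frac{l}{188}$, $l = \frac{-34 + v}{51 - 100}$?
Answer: $- \frac{332046511}{9212} \approx -36045.0$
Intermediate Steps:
$l = \frac{29}{49}$ ($l = \frac{-34 + 5}{51 - 100} = - \frac{29}{-49} = \left(-29\right) \left(- \frac{1}{49}\right) = \frac{29}{49} \approx 0.59184$)
$o{\left(c \right)} = \frac{29}{9212}$ ($o{\left(c \right)} = \frac{29}{49 \cdot 188} = \frac{29}{49} \cdot \frac{1}{188} = \frac{29}{9212}$)
$o{\left(N{\left(14 \right)} \right)} - 36045 = \frac{29}{9212} - 36045 = - \frac{332046511}{9212}$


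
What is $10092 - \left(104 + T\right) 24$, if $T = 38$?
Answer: $6684$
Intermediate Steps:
$10092 - \left(104 + T\right) 24 = 10092 - \left(104 + 38\right) 24 = 10092 - 142 \cdot 24 = 10092 - 3408 = 6684$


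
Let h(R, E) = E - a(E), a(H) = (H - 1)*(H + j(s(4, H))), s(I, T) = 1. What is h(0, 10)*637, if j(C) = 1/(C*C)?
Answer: -56693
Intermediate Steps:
j(C) = C**(-2) (j(C) = 1/(C**2) = C**(-2))
a(H) = (1 + H)*(-1 + H) (a(H) = (H - 1)*(H + 1**(-2)) = (-1 + H)*(H + 1) = (-1 + H)*(1 + H) = (1 + H)*(-1 + H))
h(R, E) = 1 + E - E**2 (h(R, E) = E - (-1 + E**2) = E + (1 - E**2) = 1 + E - E**2)
h(0, 10)*637 = (1 + 10 - 1*10**2)*637 = (1 + 10 - 1*100)*637 = (1 + 10 - 100)*637 = -89*637 = -56693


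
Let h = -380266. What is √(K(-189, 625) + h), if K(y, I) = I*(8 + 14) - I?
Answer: I*√367141 ≈ 605.92*I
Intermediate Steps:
K(y, I) = 21*I (K(y, I) = I*22 - I = 22*I - I = 21*I)
√(K(-189, 625) + h) = √(21*625 - 380266) = √(13125 - 380266) = √(-367141) = I*√367141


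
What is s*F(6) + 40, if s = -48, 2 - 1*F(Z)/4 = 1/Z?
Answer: -312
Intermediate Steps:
F(Z) = 8 - 4/Z
s*F(6) + 40 = -48*(8 - 4/6) + 40 = -48*(8 - 4*⅙) + 40 = -48*(8 - ⅔) + 40 = -48*22/3 + 40 = -352 + 40 = -312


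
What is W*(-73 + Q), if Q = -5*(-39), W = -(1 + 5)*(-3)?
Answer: 2196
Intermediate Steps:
W = 18 (W = -1*6*(-3) = -6*(-3) = 18)
Q = 195
W*(-73 + Q) = 18*(-73 + 195) = 18*122 = 2196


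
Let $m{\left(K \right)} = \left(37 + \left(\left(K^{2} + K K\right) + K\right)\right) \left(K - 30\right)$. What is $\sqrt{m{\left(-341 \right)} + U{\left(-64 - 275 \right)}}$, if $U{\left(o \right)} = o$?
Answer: $i \sqrt{86168057} \approx 9282.7 i$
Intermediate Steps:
$m{\left(K \right)} = \left(-30 + K\right) \left(37 + K + 2 K^{2}\right)$ ($m{\left(K \right)} = \left(37 + \left(\left(K^{2} + K^{2}\right) + K\right)\right) \left(-30 + K\right) = \left(37 + \left(2 K^{2} + K\right)\right) \left(-30 + K\right) = \left(37 + \left(K + 2 K^{2}\right)\right) \left(-30 + K\right) = \left(37 + K + 2 K^{2}\right) \left(-30 + K\right) = \left(-30 + K\right) \left(37 + K + 2 K^{2}\right)$)
$\sqrt{m{\left(-341 \right)} + U{\left(-64 - 275 \right)}} = \sqrt{\left(-1110 - 59 \left(-341\right)^{2} + 2 \left(-341\right)^{3} + 7 \left(-341\right)\right) - 339} = \sqrt{\left(-1110 - 6860579 + 2 \left(-39651821\right) - 2387\right) - 339} = \sqrt{\left(-1110 - 6860579 - 79303642 - 2387\right) - 339} = \sqrt{-86167718 - 339} = \sqrt{-86168057} = i \sqrt{86168057}$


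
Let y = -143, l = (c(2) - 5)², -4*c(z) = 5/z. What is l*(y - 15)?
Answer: -159975/32 ≈ -4999.2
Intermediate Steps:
c(z) = -5/(4*z)
l = 2025/64 (l = (-5/4/2 - 5)² = (-5/4*½ - 5)² = (-5/8 - 5)² = (-45/8)² = 2025/64 ≈ 31.641)
l*(y - 15) = 2025*(-143 - 15)/64 = (2025/64)*(-158) = -159975/32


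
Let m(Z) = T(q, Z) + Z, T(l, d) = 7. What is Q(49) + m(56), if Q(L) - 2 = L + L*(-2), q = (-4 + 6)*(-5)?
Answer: 16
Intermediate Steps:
q = -10 (q = 2*(-5) = -10)
Q(L) = 2 - L (Q(L) = 2 + (L + L*(-2)) = 2 + (L - 2*L) = 2 - L)
m(Z) = 7 + Z
Q(49) + m(56) = (2 - 1*49) + (7 + 56) = (2 - 49) + 63 = -47 + 63 = 16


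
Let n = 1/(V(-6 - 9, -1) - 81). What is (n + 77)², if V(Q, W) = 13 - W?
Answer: 26604964/4489 ≈ 5926.7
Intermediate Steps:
n = -1/67 (n = 1/((13 - 1*(-1)) - 81) = 1/((13 + 1) - 81) = 1/(14 - 81) = 1/(-67) = -1/67 ≈ -0.014925)
(n + 77)² = (-1/67 + 77)² = (5158/67)² = 26604964/4489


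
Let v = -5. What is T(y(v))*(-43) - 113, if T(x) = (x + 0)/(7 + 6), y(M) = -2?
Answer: -1383/13 ≈ -106.38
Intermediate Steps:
T(x) = x/13
T(y(v))*(-43) - 113 = ((1/13)*(-2))*(-43) - 113 = -2/13*(-43) - 113 = 86/13 - 113 = -1383/13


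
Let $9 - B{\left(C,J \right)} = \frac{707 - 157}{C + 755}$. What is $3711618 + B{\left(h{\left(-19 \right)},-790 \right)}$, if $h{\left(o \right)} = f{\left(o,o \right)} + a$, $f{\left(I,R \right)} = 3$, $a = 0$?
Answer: $\frac{1406706358}{379} \approx 3.7116 \cdot 10^{6}$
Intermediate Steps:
$h{\left(o \right)} = 3$ ($h{\left(o \right)} = 3 + 0 = 3$)
$B{\left(C,J \right)} = 9 - \frac{550}{755 + C}$ ($B{\left(C,J \right)} = 9 - \frac{707 - 157}{C + 755} = 9 - \frac{550}{755 + C}$)
$3711618 + B{\left(h{\left(-19 \right)},-790 \right)} = 3711618 + \frac{6245 + 9 \cdot 3}{755 + 3} = 3711618 + \frac{6245 + 27}{758} = 3711618 + \frac{1}{758} \cdot 6272 = 3711618 + \frac{3136}{379} = \frac{1406706358}{379}$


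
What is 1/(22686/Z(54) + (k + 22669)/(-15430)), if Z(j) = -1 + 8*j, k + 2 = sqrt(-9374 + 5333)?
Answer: 226294438586599/11578741869256321 + 859887669*I*sqrt(449)/11578741869256321 ≈ 0.019544 + 1.5736e-6*I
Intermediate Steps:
k = -2 + 3*I*sqrt(449) (k = -2 + sqrt(-9374 + 5333) = -2 + sqrt(-4041) = -2 + 3*I*sqrt(449) ≈ -2.0 + 63.569*I)
1/(22686/Z(54) + (k + 22669)/(-15430)) = 1/(22686/(-1 + 8*54) + ((-2 + 3*I*sqrt(449)) + 22669)/(-15430)) = 1/(22686/(-1 + 432) + (22667 + 3*I*sqrt(449))*(-1/15430)) = 1/(22686/431 + (-22667/15430 - 3*I*sqrt(449)/15430)) = 1/(340275503/6650330 - 3*I*sqrt(449)/15430)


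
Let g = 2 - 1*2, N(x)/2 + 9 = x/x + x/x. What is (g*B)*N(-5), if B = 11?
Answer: 0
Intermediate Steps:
N(x) = -14 (N(x) = -18 + 2*(x/x + x/x) = -18 + 2*(1 + 1) = -18 + 2*2 = -18 + 4 = -14)
g = 0 (g = 2 - 2 = 0)
(g*B)*N(-5) = (0*11)*(-14) = 0*(-14) = 0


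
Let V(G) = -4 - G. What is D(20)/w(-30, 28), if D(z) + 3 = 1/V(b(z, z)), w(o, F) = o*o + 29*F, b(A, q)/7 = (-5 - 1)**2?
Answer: -769/438272 ≈ -0.0017546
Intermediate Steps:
b(A, q) = 252 (b(A, q) = 7*(-5 - 1)**2 = 7*(-6)**2 = 7*36 = 252)
w(o, F) = o**2 + 29*F
D(z) = -769/256 (D(z) = -3 + 1/(-4 - 1*252) = -3 + 1/(-4 - 252) = -3 + 1/(-256) = -3 - 1/256 = -769/256)
D(20)/w(-30, 28) = -769/(256*((-30)**2 + 29*28)) = -769/(256*(900 + 812)) = -769/256/1712 = -769/256*1/1712 = -769/438272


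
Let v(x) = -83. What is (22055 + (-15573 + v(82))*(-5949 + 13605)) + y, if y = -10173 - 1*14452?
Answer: -119864906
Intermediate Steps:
y = -24625 (y = -10173 - 14452 = -24625)
(22055 + (-15573 + v(82))*(-5949 + 13605)) + y = (22055 + (-15573 - 83)*(-5949 + 13605)) - 24625 = (22055 - 15656*7656) - 24625 = (22055 - 119862336) - 24625 = -119840281 - 24625 = -119864906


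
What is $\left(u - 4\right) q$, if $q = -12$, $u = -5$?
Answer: $108$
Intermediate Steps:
$\left(u - 4\right) q = \left(-5 - 4\right) \left(-12\right) = \left(-9\right) \left(-12\right) = 108$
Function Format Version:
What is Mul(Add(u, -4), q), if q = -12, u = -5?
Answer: 108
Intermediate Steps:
Mul(Add(u, -4), q) = Mul(Add(-5, -4), -12) = Mul(-9, -12) = 108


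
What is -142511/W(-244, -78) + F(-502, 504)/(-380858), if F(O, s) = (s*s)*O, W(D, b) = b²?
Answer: 360765542125/1158570036 ≈ 311.39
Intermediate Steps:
F(O, s) = O*s² (F(O, s) = s²*O = O*s²)
-142511/W(-244, -78) + F(-502, 504)/(-380858) = -142511/((-78)²) - 502*504²/(-380858) = -142511/6084 - 502*254016*(-1/380858) = -142511*1/6084 - 127516032*(-1/380858) = -142511/6084 + 63758016/190429 = 360765542125/1158570036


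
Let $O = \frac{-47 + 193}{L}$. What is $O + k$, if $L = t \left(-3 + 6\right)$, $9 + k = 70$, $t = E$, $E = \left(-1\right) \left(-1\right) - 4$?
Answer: $\frac{403}{9} \approx 44.778$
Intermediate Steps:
$E = -3$ ($E = 1 - 4 = -3$)
$t = -3$
$k = 61$ ($k = -9 + 70 = 61$)
$L = -9$ ($L = - 3 \left(-3 + 6\right) = \left(-3\right) 3 = -9$)
$O = - \frac{146}{9}$ ($O = \frac{-47 + 193}{-9} = 146 \left(- \frac{1}{9}\right) = - \frac{146}{9} \approx -16.222$)
$O + k = - \frac{146}{9} + 61 = \frac{403}{9}$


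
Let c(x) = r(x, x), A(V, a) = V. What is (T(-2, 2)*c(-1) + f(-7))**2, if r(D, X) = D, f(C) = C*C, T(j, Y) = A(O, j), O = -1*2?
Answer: 2601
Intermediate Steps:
O = -2
T(j, Y) = -2
f(C) = C**2
c(x) = x
(T(-2, 2)*c(-1) + f(-7))**2 = (-2*(-1) + (-7)**2)**2 = (2 + 49)**2 = 51**2 = 2601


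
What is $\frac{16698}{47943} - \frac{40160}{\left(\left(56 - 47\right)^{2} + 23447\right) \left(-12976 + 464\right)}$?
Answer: $\frac{51224183723}{147016378488} \approx 0.34842$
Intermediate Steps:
$\frac{16698}{47943} - \frac{40160}{\left(\left(56 - 47\right)^{2} + 23447\right) \left(-12976 + 464\right)} = 16698 \cdot \frac{1}{47943} - \frac{40160}{\left(9^{2} + 23447\right) \left(-12512\right)} = \frac{5566}{15981} - \frac{40160}{\left(81 + 23447\right) \left(-12512\right)} = \frac{5566}{15981} - \frac{40160}{23528 \left(-12512\right)} = \frac{5566}{15981} - \frac{40160}{-294382336} = \frac{5566}{15981} - - \frac{1255}{9199448} = \frac{5566}{15981} + \frac{1255}{9199448} = \frac{51224183723}{147016378488}$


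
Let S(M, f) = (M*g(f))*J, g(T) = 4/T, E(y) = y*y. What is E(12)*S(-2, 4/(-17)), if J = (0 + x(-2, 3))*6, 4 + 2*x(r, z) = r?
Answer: -88128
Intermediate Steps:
x(r, z) = -2 + r/2
E(y) = y**2
J = -18 (J = (0 + (-2 + (1/2)*(-2)))*6 = (0 + (-2 - 1))*6 = (0 - 3)*6 = -3*6 = -18)
S(M, f) = -72*M/f (S(M, f) = (M*(4/f))*(-18) = (4*M/f)*(-18) = -72*M/f)
E(12)*S(-2, 4/(-17)) = 12**2*(-72*(-2)/4/(-17)) = 144*(-72*(-2)/4*(-1/17)) = 144*(-72*(-2)/(-4/17)) = 144*(-72*(-2)*(-17/4)) = 144*(-612) = -88128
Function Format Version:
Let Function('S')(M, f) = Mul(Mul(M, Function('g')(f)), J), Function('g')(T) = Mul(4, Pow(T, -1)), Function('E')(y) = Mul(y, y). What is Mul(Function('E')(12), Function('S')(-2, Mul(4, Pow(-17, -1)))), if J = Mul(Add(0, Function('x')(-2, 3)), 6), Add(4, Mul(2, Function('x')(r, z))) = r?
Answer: -88128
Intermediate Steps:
Function('x')(r, z) = Add(-2, Mul(Rational(1, 2), r))
Function('E')(y) = Pow(y, 2)
J = -18 (J = Mul(Add(0, Add(-2, Mul(Rational(1, 2), -2))), 6) = Mul(Add(0, Add(-2, -1)), 6) = Mul(Add(0, -3), 6) = Mul(-3, 6) = -18)
Function('S')(M, f) = Mul(-72, M, Pow(f, -1)) (Function('S')(M, f) = Mul(Mul(M, Mul(4, Pow(f, -1))), -18) = Mul(Mul(4, M, Pow(f, -1)), -18) = Mul(-72, M, Pow(f, -1)))
Mul(Function('E')(12), Function('S')(-2, Mul(4, Pow(-17, -1)))) = Mul(Pow(12, 2), Mul(-72, -2, Pow(Mul(4, Pow(-17, -1)), -1))) = Mul(144, Mul(-72, -2, Pow(Mul(4, Rational(-1, 17)), -1))) = Mul(144, Mul(-72, -2, Pow(Rational(-4, 17), -1))) = Mul(144, Mul(-72, -2, Rational(-17, 4))) = Mul(144, -612) = -88128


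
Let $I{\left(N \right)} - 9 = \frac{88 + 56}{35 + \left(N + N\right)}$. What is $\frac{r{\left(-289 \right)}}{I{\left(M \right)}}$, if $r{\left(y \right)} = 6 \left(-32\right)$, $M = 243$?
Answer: $- \frac{33344}{1611} \approx -20.698$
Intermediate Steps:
$I{\left(N \right)} = 9 + \frac{144}{35 + 2 N}$ ($I{\left(N \right)} = 9 + \frac{88 + 56}{35 + \left(N + N\right)} = 9 + \frac{144}{35 + 2 N}$)
$r{\left(y \right)} = -192$
$\frac{r{\left(-289 \right)}}{I{\left(M \right)}} = - \frac{192}{9 \frac{1}{35 + 2 \cdot 243} \left(51 + 2 \cdot 243\right)} = - \frac{192}{9 \frac{1}{35 + 486} \left(51 + 486\right)} = - \frac{192}{9 \cdot \frac{1}{521} \cdot 537} = - \frac{192}{\frac{4833}{521}} = \left(-192\right) \frac{521}{4833} = - \frac{33344}{1611}$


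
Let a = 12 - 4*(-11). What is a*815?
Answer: 45640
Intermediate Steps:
a = 56 (a = 12 + 44 = 56)
a*815 = 56*815 = 45640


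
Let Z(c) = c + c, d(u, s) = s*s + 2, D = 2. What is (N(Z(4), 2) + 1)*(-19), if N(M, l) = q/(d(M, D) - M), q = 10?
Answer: 76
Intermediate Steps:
d(u, s) = 2 + s**2 (d(u, s) = s**2 + 2 = 2 + s**2)
Z(c) = 2*c
N(M, l) = 10/(6 - M) (N(M, l) = 10/((2 + 2**2) - M) = 10/((2 + 4) - M) = 10/(6 - M))
(N(Z(4), 2) + 1)*(-19) = (-10/(-6 + 2*4) + 1)*(-19) = (-10/(-6 + 8) + 1)*(-19) = (-10/2 + 1)*(-19) = (-10*1/2 + 1)*(-19) = (-5 + 1)*(-19) = -4*(-19) = 76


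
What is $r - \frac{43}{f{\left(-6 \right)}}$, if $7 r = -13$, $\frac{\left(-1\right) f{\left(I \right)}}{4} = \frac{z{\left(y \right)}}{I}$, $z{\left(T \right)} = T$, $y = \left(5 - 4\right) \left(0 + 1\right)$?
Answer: $- \frac{929}{14} \approx -66.357$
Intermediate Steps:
$y = 1$ ($y = 1 \cdot 1 = 1$)
$f{\left(I \right)} = - \frac{4}{I}$ ($f{\left(I \right)} = - 4 \cdot 1 \frac{1}{I} = - \frac{4}{I}$)
$r = - \frac{13}{7}$ ($r = \frac{1}{7} \left(-13\right) = - \frac{13}{7} \approx -1.8571$)
$r - \frac{43}{f{\left(-6 \right)}} = - \frac{13}{7} - \frac{43}{\left(-4\right) \frac{1}{-6}} = - \frac{13}{7} - \frac{43}{\left(-4\right) \left(- \frac{1}{6}\right)} = - \frac{13}{7} - \frac{43}{\frac{2}{3}} = - \frac{13}{7} - 43 \cdot \frac{3}{2} = - \frac{13}{7} - \frac{129}{2} = - \frac{929}{14}$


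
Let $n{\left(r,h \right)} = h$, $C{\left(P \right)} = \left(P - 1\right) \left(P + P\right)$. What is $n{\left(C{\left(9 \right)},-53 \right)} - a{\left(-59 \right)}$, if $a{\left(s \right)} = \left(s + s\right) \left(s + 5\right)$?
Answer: $-6425$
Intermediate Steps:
$a{\left(s \right)} = 2 s \left(5 + s\right)$
$C{\left(P \right)} = 2 P \left(-1 + P\right)$ ($C{\left(P \right)} = \left(-1 + P\right) 2 P = 2 P \left(-1 + P\right)$)
$n{\left(C{\left(9 \right)},-53 \right)} - a{\left(-59 \right)} = -53 - 2 \left(-59\right) \left(5 - 59\right) = -53 - 2 \left(-59\right) \left(-54\right) = -53 - 6372 = -6425$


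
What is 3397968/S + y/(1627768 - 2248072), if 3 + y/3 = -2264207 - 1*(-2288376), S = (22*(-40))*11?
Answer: -21963280447/62547320 ≈ -351.15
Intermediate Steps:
S = -9680 (S = -880*11 = -9680)
y = 72498 (y = -9 + 3*(-2264207 - 1*(-2288376)) = -9 + 3*(-2264207 + 2288376) = -9 + 3*24169 = -9 + 72507 = 72498)
3397968/S + y/(1627768 - 2248072) = 3397968/(-9680) + 72498/(1627768 - 2248072) = 3397968*(-1/9680) + 72498/(-620304) = -212373/605 + 72498*(-1/620304) = -212373/605 - 12083/103384 = -21963280447/62547320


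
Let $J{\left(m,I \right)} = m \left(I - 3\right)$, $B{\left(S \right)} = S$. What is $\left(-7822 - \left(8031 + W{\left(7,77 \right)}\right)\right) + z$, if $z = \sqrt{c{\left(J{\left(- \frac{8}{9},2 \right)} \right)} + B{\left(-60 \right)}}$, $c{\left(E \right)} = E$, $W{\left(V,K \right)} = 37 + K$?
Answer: $-15967 + \frac{2 i \sqrt{133}}{3} \approx -15967.0 + 7.6884 i$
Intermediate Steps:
$J{\left(m,I \right)} = m \left(-3 + I\right)$
$z = \frac{2 i \sqrt{133}}{3}$ ($z = \sqrt{- \frac{8}{9} \left(-3 + 2\right) - 60} = \sqrt{\left(-8\right) \frac{1}{9} \left(-1\right) - 60} = \sqrt{\left(- \frac{8}{9}\right) \left(-1\right) - 60} = \sqrt{\frac{8}{9} - 60} = \sqrt{- \frac{532}{9}} = \frac{2 i \sqrt{133}}{3} \approx 7.6884 i$)
$\left(-7822 - \left(8031 + W{\left(7,77 \right)}\right)\right) + z = \left(-7822 - 8145\right) + \frac{2 i \sqrt{133}}{3} = -15967 + \frac{2 i \sqrt{133}}{3}$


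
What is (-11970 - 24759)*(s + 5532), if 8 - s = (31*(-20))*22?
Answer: -704462220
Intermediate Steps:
s = 13648 (s = 8 - 31*(-20)*22 = 8 - (-620)*22 = 8 - 1*(-13640) = 8 + 13640 = 13648)
(-11970 - 24759)*(s + 5532) = (-11970 - 24759)*(13648 + 5532) = -36729*19180 = -704462220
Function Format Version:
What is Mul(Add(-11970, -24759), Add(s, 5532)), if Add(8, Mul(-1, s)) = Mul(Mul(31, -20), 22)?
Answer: -704462220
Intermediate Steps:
s = 13648 (s = Add(8, Mul(-1, Mul(Mul(31, -20), 22))) = Add(8, Mul(-1, Mul(-620, 22))) = Add(8, Mul(-1, -13640)) = Add(8, 13640) = 13648)
Mul(Add(-11970, -24759), Add(s, 5532)) = Mul(Add(-11970, -24759), Add(13648, 5532)) = Mul(-36729, 19180) = -704462220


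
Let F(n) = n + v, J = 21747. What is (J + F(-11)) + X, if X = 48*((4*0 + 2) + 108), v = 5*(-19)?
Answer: 26921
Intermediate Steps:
v = -95
F(n) = -95 + n (F(n) = n - 95 = -95 + n)
X = 5280 (X = 48*((0 + 2) + 108) = 48*(2 + 108) = 48*110 = 5280)
(J + F(-11)) + X = (21747 + (-95 - 11)) + 5280 = (21747 - 106) + 5280 = 21641 + 5280 = 26921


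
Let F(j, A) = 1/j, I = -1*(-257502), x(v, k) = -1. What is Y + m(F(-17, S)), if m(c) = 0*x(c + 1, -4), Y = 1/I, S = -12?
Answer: 1/257502 ≈ 3.8835e-6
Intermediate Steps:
I = 257502
Y = 1/257502 ≈ 3.8835e-6
m(c) = 0 (m(c) = 0*(-1) = 0)
Y + m(F(-17, S)) = 1/257502 + 0 = 1/257502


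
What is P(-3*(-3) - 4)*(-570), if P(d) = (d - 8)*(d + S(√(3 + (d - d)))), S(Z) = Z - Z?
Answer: 8550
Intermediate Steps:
S(Z) = 0
P(d) = d*(-8 + d) (P(d) = (d - 8)*(d + 0) = (-8 + d)*d = d*(-8 + d))
P(-3*(-3) - 4)*(-570) = ((-3*(-3) - 4)*(-8 + (-3*(-3) - 4)))*(-570) = ((9 - 4)*(-8 + (9 - 4)))*(-570) = (5*(-8 + 5))*(-570) = (5*(-3))*(-570) = -15*(-570) = 8550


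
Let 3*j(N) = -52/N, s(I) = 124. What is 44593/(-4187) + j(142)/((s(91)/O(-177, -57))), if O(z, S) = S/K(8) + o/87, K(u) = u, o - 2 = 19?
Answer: -136536750349/12828097104 ≈ -10.644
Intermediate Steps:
o = 21 (o = 2 + 19 = 21)
O(z, S) = 7/29 + S/8 (O(z, S) = S/8 + 21/87 = S*(⅛) + 21*(1/87) = S/8 + 7/29 = 7/29 + S/8)
j(N) = -52/(3*N) (j(N) = (-52/N)/3 = -52/(3*N))
44593/(-4187) + j(142)/((s(91)/O(-177, -57))) = 44593/(-4187) + (-52/3/142)/((124/(7/29 + (⅛)*(-57)))) = 44593*(-1/4187) + (-52/3*1/142)/((124/(7/29 - 57/8))) = -44593/4187 - 26/(213*(124/(-1597/232))) = -44593/4187 - 26/(213*(124*(-232/1597))) = -44593/4187 - 26/(213*(-28768/1597)) = -44593/4187 - 26/213*(-1597/28768) = -44593/4187 + 20761/3063792 = -136536750349/12828097104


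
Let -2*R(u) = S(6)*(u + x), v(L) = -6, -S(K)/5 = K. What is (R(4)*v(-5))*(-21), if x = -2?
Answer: 3780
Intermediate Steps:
S(K) = -5*K
R(u) = -30 + 15*u (R(u) = -(-5*6)*(u - 2)/2 = -(-15)*(-2 + u) = -(60 - 30*u)/2 = -30 + 15*u)
(R(4)*v(-5))*(-21) = ((-30 + 15*4)*(-6))*(-21) = ((-30 + 60)*(-6))*(-21) = (30*(-6))*(-21) = -180*(-21) = 3780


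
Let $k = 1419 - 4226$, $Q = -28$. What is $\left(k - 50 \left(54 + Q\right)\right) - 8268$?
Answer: $-12375$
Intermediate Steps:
$k = -2807$ ($k = 1419 - 4226 = -2807$)
$\left(k - 50 \left(54 + Q\right)\right) - 8268 = \left(-2807 - 50 \left(54 - 28\right)\right) - 8268 = \left(-2807 - 1300\right) - 8268 = -4107 - 8268 = -12375$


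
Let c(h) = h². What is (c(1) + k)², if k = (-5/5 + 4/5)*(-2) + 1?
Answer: 144/25 ≈ 5.7600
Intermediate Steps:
k = 7/5 (k = (-5*⅕ + 4*(⅕))*(-2) + 1 = (-1 + ⅘)*(-2) + 1 = -⅕*(-2) + 1 = ⅖ + 1 = 7/5 ≈ 1.4000)
(c(1) + k)² = (1² + 7/5)² = (1 + 7/5)² = (12/5)² = 144/25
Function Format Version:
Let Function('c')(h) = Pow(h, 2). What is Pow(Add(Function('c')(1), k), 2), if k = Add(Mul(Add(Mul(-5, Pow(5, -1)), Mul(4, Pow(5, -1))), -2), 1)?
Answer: Rational(144, 25) ≈ 5.7600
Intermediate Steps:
k = Rational(7, 5) (k = Add(Mul(Add(Mul(-5, Rational(1, 5)), Mul(4, Rational(1, 5))), -2), 1) = Add(Mul(Add(-1, Rational(4, 5)), -2), 1) = Add(Mul(Rational(-1, 5), -2), 1) = Add(Rational(2, 5), 1) = Rational(7, 5) ≈ 1.4000)
Pow(Add(Function('c')(1), k), 2) = Pow(Add(Pow(1, 2), Rational(7, 5)), 2) = Pow(Add(1, Rational(7, 5)), 2) = Pow(Rational(12, 5), 2) = Rational(144, 25)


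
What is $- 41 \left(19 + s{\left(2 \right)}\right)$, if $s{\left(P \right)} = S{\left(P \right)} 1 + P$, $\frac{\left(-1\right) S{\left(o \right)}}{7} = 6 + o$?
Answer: $1435$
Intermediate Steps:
$S{\left(o \right)} = -42 - 7 o$ ($S{\left(o \right)} = - 7 \left(6 + o\right) = -42 - 7 o$)
$s{\left(P \right)} = -42 - 6 P$ ($s{\left(P \right)} = \left(-42 - 7 P\right) 1 + P = \left(-42 - 7 P\right) + P = -42 - 6 P$)
$- 41 \left(19 + s{\left(2 \right)}\right) = - 41 \left(19 - 54\right) = \left(-41\right) \left(-35\right) = 1435$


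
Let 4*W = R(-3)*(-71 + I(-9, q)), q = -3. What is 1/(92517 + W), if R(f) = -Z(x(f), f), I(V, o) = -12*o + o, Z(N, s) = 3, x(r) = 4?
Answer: 2/185091 ≈ 1.0805e-5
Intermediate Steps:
I(V, o) = -11*o
R(f) = -3 (R(f) = -1*3 = -3)
W = 57/2 (W = (-3*(-71 - 11*(-3)))/4 = (-3*(-71 + 33))/4 = (-3*(-38))/4 = (1/4)*114 = 57/2 ≈ 28.500)
1/(92517 + W) = 1/(92517 + 57/2) = 1/(185091/2) = 2/185091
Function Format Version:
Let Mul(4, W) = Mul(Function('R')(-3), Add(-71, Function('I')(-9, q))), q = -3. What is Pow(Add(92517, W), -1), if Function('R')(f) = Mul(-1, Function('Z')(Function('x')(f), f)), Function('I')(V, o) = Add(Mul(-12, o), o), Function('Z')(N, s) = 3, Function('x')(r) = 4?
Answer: Rational(2, 185091) ≈ 1.0805e-5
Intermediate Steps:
Function('I')(V, o) = Mul(-11, o)
Function('R')(f) = -3 (Function('R')(f) = Mul(-1, 3) = -3)
W = Rational(57, 2) (W = Mul(Rational(1, 4), Mul(-3, Add(-71, Mul(-11, -3)))) = Mul(Rational(1, 4), Mul(-3, Add(-71, 33))) = Mul(Rational(1, 4), Mul(-3, -38)) = Mul(Rational(1, 4), 114) = Rational(57, 2) ≈ 28.500)
Pow(Add(92517, W), -1) = Pow(Add(92517, Rational(57, 2)), -1) = Pow(Rational(185091, 2), -1) = Rational(2, 185091)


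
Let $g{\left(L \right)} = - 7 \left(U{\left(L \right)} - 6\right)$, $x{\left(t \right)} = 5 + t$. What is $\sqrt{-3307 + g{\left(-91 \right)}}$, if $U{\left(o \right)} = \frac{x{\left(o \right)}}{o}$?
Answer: $\frac{i \sqrt{552903}}{13} \approx 57.198 i$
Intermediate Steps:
$U{\left(o \right)} = \frac{5 + o}{o}$
$g{\left(L \right)} = 42 - \frac{7 \left(5 + L\right)}{L}$ ($g{\left(L \right)} = - 7 \left(\frac{5 + L}{L} - 6\right) = - 7 \left(-6 + \frac{5 + L}{L}\right) = 42 - \frac{7 \left(5 + L\right)}{L}$)
$\sqrt{-3307 + g{\left(-91 \right)}} = \sqrt{-3307 + \left(35 - \frac{35}{-91}\right)} = \sqrt{-3307 + \left(35 - - \frac{5}{13}\right)} = \sqrt{-3307 + \left(35 + \frac{5}{13}\right)} = \sqrt{-3307 + \frac{460}{13}} = \sqrt{- \frac{42531}{13}} = \frac{i \sqrt{552903}}{13}$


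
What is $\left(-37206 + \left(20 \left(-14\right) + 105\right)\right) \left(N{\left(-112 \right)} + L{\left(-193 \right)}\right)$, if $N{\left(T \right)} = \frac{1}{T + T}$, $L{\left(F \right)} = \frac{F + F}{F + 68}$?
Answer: $- \frac{3227438159}{28000} \approx -1.1527 \cdot 10^{5}$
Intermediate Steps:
$L{\left(F \right)} = \frac{2 F}{68 + F}$
$N{\left(T \right)} = \frac{1}{2 T}$
$\left(-37206 + \left(20 \left(-14\right) + 105\right)\right) \left(N{\left(-112 \right)} + L{\left(-193 \right)}\right) = \left(-37206 + \left(20 \left(-14\right) + 105\right)\right) \left(\frac{1}{2 \left(-112\right)} + 2 \left(-193\right) \frac{1}{68 - 193}\right) = \left(-37206 + \left(-280 + 105\right)\right) \left(\frac{1}{2} \left(- \frac{1}{112}\right) + 2 \left(-193\right) \frac{1}{-125}\right) = \left(-37206 - 175\right) \left(- \frac{1}{224} + 2 \left(-193\right) \left(- \frac{1}{125}\right)\right) = - 37381 \left(- \frac{1}{224} + \frac{386}{125}\right) = \left(-37381\right) \frac{86339}{28000} = - \frac{3227438159}{28000}$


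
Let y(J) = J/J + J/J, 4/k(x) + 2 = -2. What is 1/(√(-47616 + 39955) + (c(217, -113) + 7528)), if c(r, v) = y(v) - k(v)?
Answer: 7531/56723622 - I*√7661/56723622 ≈ 0.00013277 - 1.543e-6*I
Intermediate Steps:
k(x) = -1 (k(x) = 4/(-2 - 2) = 4/(-4) = 4*(-¼) = -1)
y(J) = 2 (y(J) = 1 + 1 = 2)
c(r, v) = 3 (c(r, v) = 2 - 1*(-1) = 2 + 1 = 3)
1/(√(-47616 + 39955) + (c(217, -113) + 7528)) = 1/(√(-47616 + 39955) + (3 + 7528)) = 1/(√(-7661) + 7531) = 1/(I*√7661 + 7531) = 1/(7531 + I*√7661)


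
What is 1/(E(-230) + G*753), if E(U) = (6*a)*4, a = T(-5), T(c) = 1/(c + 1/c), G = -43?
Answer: -13/420987 ≈ -3.0880e-5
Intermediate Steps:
a = -5/26 (a = -5/(1 + (-5)**2) = -5/(1 + 25) = -5/26 ≈ -0.19231)
E(U) = -60/13 (E(U) = (6*(-5/26))*4 = -15/13*4 = -60/13)
1/(E(-230) + G*753) = 1/(-60/13 - 43*753) = 1/(-60/13 - 32379) = 1/(-420987/13) = -13/420987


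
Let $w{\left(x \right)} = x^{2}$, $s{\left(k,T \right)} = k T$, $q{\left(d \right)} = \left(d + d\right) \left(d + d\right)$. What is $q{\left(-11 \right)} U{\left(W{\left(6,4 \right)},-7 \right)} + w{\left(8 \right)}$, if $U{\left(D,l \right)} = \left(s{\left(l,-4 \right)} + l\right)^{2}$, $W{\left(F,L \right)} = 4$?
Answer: $213508$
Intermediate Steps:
$q{\left(d \right)} = 4 d^{2}$ ($q{\left(d \right)} = 2 d 2 d = 4 d^{2}$)
$s{\left(k,T \right)} = T k$
$U{\left(D,l \right)} = 9 l^{2}$ ($U{\left(D,l \right)} = \left(- 4 l + l\right)^{2} = \left(- 3 l\right)^{2} = 9 l^{2}$)
$q{\left(-11 \right)} U{\left(W{\left(6,4 \right)},-7 \right)} + w{\left(8 \right)} = 4 \left(-11\right)^{2} \cdot 9 \left(-7\right)^{2} + 8^{2} = 4 \cdot 121 \cdot 9 \cdot 49 + 64 = 484 \cdot 441 + 64 = 213444 + 64 = 213508$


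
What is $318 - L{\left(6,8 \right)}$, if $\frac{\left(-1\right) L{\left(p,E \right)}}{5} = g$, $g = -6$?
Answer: $288$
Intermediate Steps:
$L{\left(p,E \right)} = 30$ ($L{\left(p,E \right)} = \left(-5\right) \left(-6\right) = 30$)
$318 - L{\left(6,8 \right)} = 318 - 30 = 288$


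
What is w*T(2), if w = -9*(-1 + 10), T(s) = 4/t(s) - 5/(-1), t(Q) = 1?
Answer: -729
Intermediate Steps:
T(s) = 9 (T(s) = 4/1 - 5/(-1) = 4*1 - 5*(-1) = 4 + 5 = 9)
w = -81 (w = -9*9 = -81)
w*T(2) = -81*9 = -729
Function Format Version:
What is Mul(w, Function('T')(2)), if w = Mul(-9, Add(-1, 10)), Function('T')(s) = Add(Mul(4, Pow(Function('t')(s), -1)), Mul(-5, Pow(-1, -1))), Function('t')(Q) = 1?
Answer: -729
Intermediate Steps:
Function('T')(s) = 9 (Function('T')(s) = Add(Mul(4, Pow(1, -1)), Mul(-5, Pow(-1, -1))) = Add(Mul(4, 1), Mul(-5, -1)) = Add(4, 5) = 9)
w = -81 (w = Mul(-9, 9) = -81)
Mul(w, Function('T')(2)) = Mul(-81, 9) = -729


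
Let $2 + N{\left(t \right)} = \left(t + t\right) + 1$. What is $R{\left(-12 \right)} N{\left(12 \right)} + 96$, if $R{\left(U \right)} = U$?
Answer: $-180$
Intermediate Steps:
$N{\left(t \right)} = -1 + 2 t$ ($N{\left(t \right)} = -2 + \left(\left(t + t\right) + 1\right) = -2 + \left(2 t + 1\right) = -2 + \left(1 + 2 t\right) = -1 + 2 t$)
$R{\left(-12 \right)} N{\left(12 \right)} + 96 = - 12 \left(-1 + 2 \cdot 12\right) + 96 = - 12 \left(-1 + 24\right) + 96 = \left(-12\right) 23 + 96 = -276 + 96 = -180$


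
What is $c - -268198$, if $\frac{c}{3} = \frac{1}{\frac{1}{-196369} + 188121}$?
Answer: $\frac{9907537894517411}{36941132648} \approx 2.682 \cdot 10^{5}$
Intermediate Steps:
$c = \frac{589107}{36941132648}$ ($c = \frac{3}{\frac{1}{-196369} + 188121} = \frac{3}{- \frac{1}{196369} + 188121} = \frac{3}{\frac{36941132648}{196369}} = 3 \cdot \frac{196369}{36941132648} = \frac{589107}{36941132648} \approx 1.5947 \cdot 10^{-5}$)
$c - -268198 = \frac{589107}{36941132648} - -268198 = \frac{589107}{36941132648} + 268198 = \frac{9907537894517411}{36941132648}$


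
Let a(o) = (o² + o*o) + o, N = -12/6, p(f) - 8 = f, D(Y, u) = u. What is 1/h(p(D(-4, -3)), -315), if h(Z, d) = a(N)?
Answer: ⅙ ≈ 0.16667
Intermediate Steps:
p(f) = 8 + f
N = -2 (N = -12*⅙ = -2)
a(o) = o + 2*o² (a(o) = (o² + o²) + o = 2*o² + o = o + 2*o²)
h(Z, d) = 6 (h(Z, d) = -2*(1 + 2*(-2)) = -2*(1 - 4) = -2*(-3) = 6)
1/h(p(D(-4, -3)), -315) = 1/6 = ⅙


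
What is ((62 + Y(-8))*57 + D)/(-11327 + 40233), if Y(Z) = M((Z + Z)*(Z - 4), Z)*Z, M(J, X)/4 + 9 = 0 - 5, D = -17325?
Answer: 11745/28906 ≈ 0.40632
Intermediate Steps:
M(J, X) = -56 (M(J, X) = -36 + 4*(0 - 5) = -36 + 4*(-5) = -36 - 20 = -56)
Y(Z) = -56*Z
((62 + Y(-8))*57 + D)/(-11327 + 40233) = ((62 - 56*(-8))*57 - 17325)/(-11327 + 40233) = ((62 + 448)*57 - 17325)/28906 = (510*57 - 17325)*(1/28906) = (29070 - 17325)*(1/28906) = 11745*(1/28906) = 11745/28906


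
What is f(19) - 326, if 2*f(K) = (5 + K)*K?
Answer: -98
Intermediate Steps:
f(K) = K*(5 + K)/2 (f(K) = ((5 + K)*K)/2 = (K*(5 + K))/2 = K*(5 + K)/2)
f(19) - 326 = (½)*19*(5 + 19) - 326 = (½)*19*24 - 326 = 228 - 326 = -98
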